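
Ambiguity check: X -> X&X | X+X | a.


'a&a+a' has two parse trees (no precedence encoded between & and +)
Ambiguous


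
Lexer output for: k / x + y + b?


Scan left to right, longest-match per lexeme
Tokens: ID(k), OP(/), ID(x), OP(+), ID(y), OP(+), ID(b)


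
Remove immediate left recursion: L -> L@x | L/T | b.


Left-recursive alternatives: L@x, L/T; non-recursive: b
Introduce L': L -> bL', L' -> @xL' | /TL' | ε


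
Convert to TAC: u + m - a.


Break into single-operator statements:
t1 = u + m
t2 = t1 - a


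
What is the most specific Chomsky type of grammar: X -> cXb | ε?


Single nonterminal LHS, but c^n b^n is not regular
Classification: Type 2 (Context-Free)


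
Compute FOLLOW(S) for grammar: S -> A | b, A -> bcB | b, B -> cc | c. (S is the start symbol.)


$ ∈ FOLLOW(S). For each A -> αBβ: add FIRST(β)\{ε} to FOLLOW(B); if β nullable, add FOLLOW(A).
FOLLOW(S) = {$}


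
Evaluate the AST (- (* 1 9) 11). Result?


Evaluate inner: (* 1 9) = 9
Evaluate root: (- 9 11) = -2
Result: -2


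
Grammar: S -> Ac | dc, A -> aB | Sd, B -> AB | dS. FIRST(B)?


Per alternative of B: FIRST(AB) = {a, d}; FIRST(dS) = {d}
FIRST(B) = {a, d}


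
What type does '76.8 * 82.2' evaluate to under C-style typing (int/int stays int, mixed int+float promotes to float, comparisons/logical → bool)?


Operand types: float * float
Rule: mixed int/float promotes to float; int/int stays int
Result type: float


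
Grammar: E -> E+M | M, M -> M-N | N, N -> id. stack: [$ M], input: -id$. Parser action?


shift '-' to continue M -> M-N
Action: shift


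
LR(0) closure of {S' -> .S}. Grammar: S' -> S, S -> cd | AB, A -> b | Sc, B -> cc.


Start: S' -> .S
For each item with dot before a nonterminal B, add B -> .γ for every B-production
Closure: [S' -> .S, S -> .cd, S -> .AB, A -> .b, A -> .Sc]


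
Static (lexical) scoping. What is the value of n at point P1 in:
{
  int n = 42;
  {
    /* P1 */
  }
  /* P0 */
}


P1's block does not declare n; resolves to the enclosing declaration at depth 0
n = 42


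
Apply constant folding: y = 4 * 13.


4 * 13 = 52 at compile time
Optimized: y = 52


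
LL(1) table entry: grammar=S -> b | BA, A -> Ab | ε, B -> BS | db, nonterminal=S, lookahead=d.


For [S, d]: 'd' ∈ FIRST(BA)
Entry: S -> BA


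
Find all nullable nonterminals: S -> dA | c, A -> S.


A nonterminal is nullable iff some alternative derives ε (directly, or every symbol in it is nullable)
Nullable: {}


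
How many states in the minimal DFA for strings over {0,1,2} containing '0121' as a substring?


KMP-style automaton: 4 progress states + 1 absorbing accept = 5
Minimal DFA: 5 states


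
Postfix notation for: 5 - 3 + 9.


Left to right (same or higher precedence on left)
Postfix: 5 3 - 9 +


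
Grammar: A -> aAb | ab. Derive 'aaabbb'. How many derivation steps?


Derivation: A => aAb => aaAbb => aaabbb
Steps: 3


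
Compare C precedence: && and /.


'/' is multiplicative (level 10); '&&' is logical AND (level 2)
Higher level binds tighter
'/' has higher precedence than '&&'


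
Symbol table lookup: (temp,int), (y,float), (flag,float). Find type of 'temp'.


Lookup 'temp' → type int


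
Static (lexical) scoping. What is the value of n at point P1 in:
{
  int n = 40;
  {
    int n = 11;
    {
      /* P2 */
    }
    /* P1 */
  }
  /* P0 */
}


n declared in the same block as P1
n = 11


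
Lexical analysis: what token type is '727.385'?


Pattern: digits with a decimal point
Type: FLOAT_LITERAL


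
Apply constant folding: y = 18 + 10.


18 + 10 = 28 at compile time
Optimized: y = 28


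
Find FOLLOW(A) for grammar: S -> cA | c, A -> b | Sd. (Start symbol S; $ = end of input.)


$ ∈ FOLLOW(S). For each A -> αBβ: add FIRST(β)\{ε} to FOLLOW(B); if β nullable, add FOLLOW(A).
FOLLOW(A) = {$, d}


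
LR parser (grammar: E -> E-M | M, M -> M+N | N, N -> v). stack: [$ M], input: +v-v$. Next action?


shift '+' to continue M -> M+N
Action: shift


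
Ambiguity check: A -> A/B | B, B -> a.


precedence layered via separate nonterminal B: deterministic
Unambiguous


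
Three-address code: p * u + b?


Break into single-operator statements:
t1 = p * u
t2 = t1 + b


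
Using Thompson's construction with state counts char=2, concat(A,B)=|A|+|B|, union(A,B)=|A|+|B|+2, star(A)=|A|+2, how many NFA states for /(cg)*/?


Syntax tree has 2 char leaf(s), 0 union(s), 1 star(s)
chars contribute 2×2 = 4; each union adds +2; each star adds +2
Total: 4 + 0 + 2 = 6 states


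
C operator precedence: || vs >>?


'>>' is shift (level 8); '||' is logical OR (level 1)
Higher level binds tighter
'>>' has higher precedence than '||'


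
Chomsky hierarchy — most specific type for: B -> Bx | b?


Left-linear: every RHS is a terminal or one nonterminal followed by a terminal
Classification: Type 3 (Regular)


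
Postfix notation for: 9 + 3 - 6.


Left to right (same or higher precedence on left)
Postfix: 9 3 + 6 -


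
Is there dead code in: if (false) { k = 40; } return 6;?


condition is constant false, so the whole block is unreachable
Dead: 'if (false) { k = 40; }'


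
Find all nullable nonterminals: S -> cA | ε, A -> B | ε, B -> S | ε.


A nonterminal is nullable iff some alternative derives ε (directly, or every symbol in it is nullable)
Nullable: {A, B, S}


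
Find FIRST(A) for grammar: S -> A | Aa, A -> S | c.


Per alternative of A: FIRST(S) = {c}; FIRST(c) = {c}
FIRST(A) = {c}


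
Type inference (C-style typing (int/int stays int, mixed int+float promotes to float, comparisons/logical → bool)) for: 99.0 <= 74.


Operand types: float <= int
Rule: comparison yields bool
Result type: bool


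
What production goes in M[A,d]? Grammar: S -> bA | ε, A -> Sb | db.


For [A, d]: 'd' ∈ FIRST(db)
Entry: A -> db


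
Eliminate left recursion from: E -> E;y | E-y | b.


Left-recursive alternatives: E;y, E-y; non-recursive: b
Introduce E': E -> bE', E' -> ;yE' | -yE' | ε


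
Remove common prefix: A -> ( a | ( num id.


Common prefix: '('
Factored: A -> ( A', A' -> a | num id


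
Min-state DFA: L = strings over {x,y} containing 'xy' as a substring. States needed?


KMP-style automaton: 2 progress states + 1 absorbing accept = 3
Minimal DFA: 3 states


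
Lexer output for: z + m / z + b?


Scan left to right, longest-match per lexeme
Tokens: ID(z), OP(+), ID(m), OP(/), ID(z), OP(+), ID(b)


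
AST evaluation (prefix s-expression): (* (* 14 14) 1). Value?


Evaluate inner: (* 14 14) = 196
Evaluate root: (* 196 1) = 196
Result: 196


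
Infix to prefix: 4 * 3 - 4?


left-to-right (same/higher precedence on left): tree is (- (* 4 3) 4)
Prefix: - * 4 3 4


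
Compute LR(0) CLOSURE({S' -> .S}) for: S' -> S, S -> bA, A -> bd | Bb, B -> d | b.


Start: S' -> .S
For each item with dot before a nonterminal B, add B -> .γ for every B-production
Closure: [S' -> .S, S -> .bA]


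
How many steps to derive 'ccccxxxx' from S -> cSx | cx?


Derivation: S => cSx => ccSxx => cccSxxx => ccccxxxx
Steps: 4


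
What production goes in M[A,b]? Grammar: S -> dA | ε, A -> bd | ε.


For [A, b]: 'b' ∈ FIRST(bd)
Entry: A -> bd


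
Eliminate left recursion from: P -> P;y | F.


Left-recursive alternatives: P;y; non-recursive: F
Introduce P': P -> FP', P' -> ;yP' | ε


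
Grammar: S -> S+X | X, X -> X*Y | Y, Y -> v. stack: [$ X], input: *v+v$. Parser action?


shift '*' to continue X -> X*Y
Action: shift


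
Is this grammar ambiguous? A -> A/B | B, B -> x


precedence layered via separate nonterminal B: deterministic
Unambiguous


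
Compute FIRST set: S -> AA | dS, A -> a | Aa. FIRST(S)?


Per alternative of S: FIRST(AA) = {a}; FIRST(dS) = {d}
FIRST(S) = {a, d}


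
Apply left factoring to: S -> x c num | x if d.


Common prefix: 'x'
Factored: S -> x S', S' -> c num | if d


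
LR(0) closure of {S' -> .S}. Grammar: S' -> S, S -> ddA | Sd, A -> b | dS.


Start: S' -> .S
For each item with dot before a nonterminal B, add B -> .γ for every B-production
Closure: [S' -> .S, S -> .ddA, S -> .Sd]


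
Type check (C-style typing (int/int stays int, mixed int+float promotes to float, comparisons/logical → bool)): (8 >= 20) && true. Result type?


Operand types: bool && bool
Rule: logical operators take bool operands and yield bool
Result type: bool


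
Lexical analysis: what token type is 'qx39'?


Pattern: letter/underscore followed by alphanumerics, not a keyword
Type: IDENTIFIER


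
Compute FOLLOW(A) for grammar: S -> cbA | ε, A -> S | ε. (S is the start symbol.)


$ ∈ FOLLOW(S). For each A -> αBβ: add FIRST(β)\{ε} to FOLLOW(B); if β nullable, add FOLLOW(A).
FOLLOW(A) = {$}


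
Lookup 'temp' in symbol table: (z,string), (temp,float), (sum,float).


Lookup 'temp' → type float


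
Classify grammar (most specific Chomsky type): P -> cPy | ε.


Single nonterminal LHS, but c^n y^n is not regular
Classification: Type 2 (Context-Free)


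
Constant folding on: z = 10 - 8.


10 - 8 = 2 at compile time
Optimized: z = 2


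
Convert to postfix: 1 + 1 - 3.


Left to right (same or higher precedence on left)
Postfix: 1 1 + 3 -


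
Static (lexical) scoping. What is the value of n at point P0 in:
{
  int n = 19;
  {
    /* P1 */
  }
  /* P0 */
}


n declared in the same block as P0
n = 19


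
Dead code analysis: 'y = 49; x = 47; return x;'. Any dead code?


y is assigned but never read
Dead: 'y = 49'


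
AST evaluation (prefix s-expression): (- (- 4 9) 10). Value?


Evaluate inner: (- 4 9) = -5
Evaluate root: (- -5 10) = -15
Result: -15


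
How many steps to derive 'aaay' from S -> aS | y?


Derivation: S => aS => aaS => aaaS => aaay
Steps: 4


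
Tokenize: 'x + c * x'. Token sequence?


Scan left to right, longest-match per lexeme
Tokens: ID(x), OP(+), ID(c), OP(*), ID(x)


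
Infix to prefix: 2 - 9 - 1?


left-to-right (same/higher precedence on left): tree is (- (- 2 9) 1)
Prefix: - - 2 9 1


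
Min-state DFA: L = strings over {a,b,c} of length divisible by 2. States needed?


Track length mod 2: states 0..1, accept at 0
Minimal DFA: 2 states


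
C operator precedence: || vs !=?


'!=' is equality (level 6); '||' is logical OR (level 1)
Higher level binds tighter
'!=' has higher precedence than '||'


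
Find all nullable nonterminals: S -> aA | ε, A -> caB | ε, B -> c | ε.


A nonterminal is nullable iff some alternative derives ε (directly, or every symbol in it is nullable)
Nullable: {A, B, S}


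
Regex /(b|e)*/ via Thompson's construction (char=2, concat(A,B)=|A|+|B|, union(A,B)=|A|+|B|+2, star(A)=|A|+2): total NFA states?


Syntax tree has 2 char leaf(s), 1 union(s), 1 star(s)
chars contribute 2×2 = 4; each union adds +2; each star adds +2
Total: 4 + 2 + 2 = 8 states


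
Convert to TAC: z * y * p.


Break into single-operator statements:
t1 = z * y
t2 = t1 * p


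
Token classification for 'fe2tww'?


Pattern: letter/underscore followed by alphanumerics, not a keyword
Type: IDENTIFIER


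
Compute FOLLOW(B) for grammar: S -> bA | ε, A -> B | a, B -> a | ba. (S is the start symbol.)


$ ∈ FOLLOW(S). For each A -> αBβ: add FIRST(β)\{ε} to FOLLOW(B); if β nullable, add FOLLOW(A).
FOLLOW(B) = {$}


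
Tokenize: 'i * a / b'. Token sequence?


Scan left to right, longest-match per lexeme
Tokens: ID(i), OP(*), ID(a), OP(/), ID(b)


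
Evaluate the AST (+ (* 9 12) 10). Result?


Evaluate inner: (* 9 12) = 108
Evaluate root: (+ 108 10) = 118
Result: 118


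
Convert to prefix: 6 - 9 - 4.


left-to-right (same/higher precedence on left): tree is (- (- 6 9) 4)
Prefix: - - 6 9 4


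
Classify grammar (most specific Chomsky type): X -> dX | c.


Right-linear: every RHS is a terminal or a terminal followed by one nonterminal
Classification: Type 3 (Regular)


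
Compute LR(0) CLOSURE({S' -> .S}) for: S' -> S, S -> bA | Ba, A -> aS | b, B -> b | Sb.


Start: S' -> .S
For each item with dot before a nonterminal B, add B -> .γ for every B-production
Closure: [S' -> .S, S -> .bA, S -> .Ba, B -> .b, B -> .Sb]


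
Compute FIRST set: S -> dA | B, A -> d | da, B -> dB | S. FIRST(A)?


Per alternative of A: FIRST(d) = {d}; FIRST(da) = {d}
FIRST(A) = {d}


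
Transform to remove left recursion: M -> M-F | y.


Left-recursive alternatives: M-F; non-recursive: y
Introduce M': M -> yM', M' -> -FM' | ε


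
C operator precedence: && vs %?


'%' is multiplicative (level 10); '&&' is logical AND (level 2)
Higher level binds tighter
'%' has higher precedence than '&&'


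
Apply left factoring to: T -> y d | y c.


Common prefix: 'y'
Factored: T -> y T', T' -> d | c


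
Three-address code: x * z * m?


Break into single-operator statements:
t1 = x * z
t2 = t1 * m


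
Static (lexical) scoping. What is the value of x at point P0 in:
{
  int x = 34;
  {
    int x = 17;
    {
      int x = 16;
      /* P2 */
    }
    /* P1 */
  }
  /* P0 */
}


x declared in the same block as P0
x = 34


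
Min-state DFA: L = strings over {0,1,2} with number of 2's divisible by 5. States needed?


Track (count of 2) mod 5: states 0..4, accept at 0
Minimal DFA: 5 states


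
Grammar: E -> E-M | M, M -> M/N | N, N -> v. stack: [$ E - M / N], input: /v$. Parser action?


handle 'M/N' on top
Action: reduce (M -> M/N)


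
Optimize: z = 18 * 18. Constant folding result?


18 * 18 = 324 at compile time
Optimized: z = 324


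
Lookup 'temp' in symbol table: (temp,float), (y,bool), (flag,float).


Lookup 'temp' → type float


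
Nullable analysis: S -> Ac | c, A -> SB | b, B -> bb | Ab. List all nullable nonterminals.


A nonterminal is nullable iff some alternative derives ε (directly, or every symbol in it is nullable)
Nullable: {}


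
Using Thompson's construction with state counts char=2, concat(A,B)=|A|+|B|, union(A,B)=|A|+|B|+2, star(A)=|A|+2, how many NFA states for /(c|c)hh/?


Syntax tree has 4 char leaf(s), 1 union(s), 0 star(s)
chars contribute 4×2 = 8; each union adds +2; each star adds +2
Total: 8 + 2 + 0 = 10 states


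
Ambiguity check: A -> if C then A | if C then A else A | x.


dangling else: 'if C then if C then x else x' parses two ways
Ambiguous


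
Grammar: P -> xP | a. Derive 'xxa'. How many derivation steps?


Derivation: P => xP => xxP => xxa
Steps: 3


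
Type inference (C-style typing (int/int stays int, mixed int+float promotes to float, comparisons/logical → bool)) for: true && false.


Operand types: bool && bool
Rule: logical operators take bool operands and yield bool
Result type: bool


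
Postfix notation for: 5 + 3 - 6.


Left to right (same or higher precedence on left)
Postfix: 5 3 + 6 -


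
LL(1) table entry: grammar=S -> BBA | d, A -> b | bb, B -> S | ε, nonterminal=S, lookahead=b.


For [S, b]: 'b' ∈ FIRST(BBA)
Entry: S -> BBA


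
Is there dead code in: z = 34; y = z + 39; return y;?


z is read by y's definition; y is returned
No dead code


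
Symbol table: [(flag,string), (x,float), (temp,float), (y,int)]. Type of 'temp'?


Lookup 'temp' → type float


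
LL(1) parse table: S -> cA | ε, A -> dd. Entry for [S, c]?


For [S, c]: 'c' ∈ FIRST(cA)
Entry: S -> cA


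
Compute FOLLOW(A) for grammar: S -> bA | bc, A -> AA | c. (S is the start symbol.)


$ ∈ FOLLOW(S). For each A -> αBβ: add FIRST(β)\{ε} to FOLLOW(B); if β nullable, add FOLLOW(A).
FOLLOW(A) = {$, c}


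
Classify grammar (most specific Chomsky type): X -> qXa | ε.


Single nonterminal LHS, but q^n a^n is not regular
Classification: Type 2 (Context-Free)


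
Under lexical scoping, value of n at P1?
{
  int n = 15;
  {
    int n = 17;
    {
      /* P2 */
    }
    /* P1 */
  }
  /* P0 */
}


n declared in the same block as P1
n = 17


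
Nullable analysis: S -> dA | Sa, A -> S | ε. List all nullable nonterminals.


A nonterminal is nullable iff some alternative derives ε (directly, or every symbol in it is nullable)
Nullable: {A}


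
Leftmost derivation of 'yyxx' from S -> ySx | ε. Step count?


Derivation: S => ySx => yySxx => yyxx
Steps: 3


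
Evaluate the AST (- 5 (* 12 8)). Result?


Evaluate inner: (* 12 8) = 96
Evaluate root: (- 5 96) = -91
Result: -91


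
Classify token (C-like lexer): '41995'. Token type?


Pattern: digits only
Type: INTEGER_LITERAL


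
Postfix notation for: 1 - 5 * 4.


* has higher precedence, evaluate 5*4 first
Postfix: 1 5 4 * -


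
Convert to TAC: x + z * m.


Break into single-operator statements:
t1 = z * m
t2 = x + t1


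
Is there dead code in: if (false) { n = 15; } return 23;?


condition is constant false, so the whole block is unreachable
Dead: 'if (false) { n = 15; }'


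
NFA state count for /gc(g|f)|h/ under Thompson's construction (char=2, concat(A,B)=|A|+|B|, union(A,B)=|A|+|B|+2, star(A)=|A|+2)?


Syntax tree has 5 char leaf(s), 2 union(s), 0 star(s)
chars contribute 5×2 = 10; each union adds +2; each star adds +2
Total: 10 + 4 + 0 = 14 states


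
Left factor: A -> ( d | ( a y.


Common prefix: '('
Factored: A -> ( A', A' -> d | a y


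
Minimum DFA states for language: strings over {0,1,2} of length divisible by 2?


Track length mod 2: states 0..1, accept at 0
Minimal DFA: 2 states


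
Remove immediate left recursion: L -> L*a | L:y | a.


Left-recursive alternatives: L*a, L:y; non-recursive: a
Introduce L': L -> aL', L' -> *aL' | :yL' | ε


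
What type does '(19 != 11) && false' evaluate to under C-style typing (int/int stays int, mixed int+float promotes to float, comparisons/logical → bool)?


Operand types: bool && bool
Rule: logical operators take bool operands and yield bool
Result type: bool


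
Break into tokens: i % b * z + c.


Scan left to right, longest-match per lexeme
Tokens: ID(i), OP(%), ID(b), OP(*), ID(z), OP(+), ID(c)


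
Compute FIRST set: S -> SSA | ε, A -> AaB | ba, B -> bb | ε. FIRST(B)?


Per alternative of B: FIRST(bb) = {b}; FIRST(ε) = {ε}
FIRST(B) = {b, ε}


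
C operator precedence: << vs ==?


'<<' is shift (level 8); '==' is equality (level 6)
Higher level binds tighter
'<<' has higher precedence than '=='


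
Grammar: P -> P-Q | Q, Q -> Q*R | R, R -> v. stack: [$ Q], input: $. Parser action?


lookahead ∉ {*} so Q won't extend; reduce P -> Q
Action: reduce (P -> Q)


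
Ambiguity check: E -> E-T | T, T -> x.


precedence layered via separate nonterminal T: deterministic
Unambiguous


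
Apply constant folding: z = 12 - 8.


12 - 8 = 4 at compile time
Optimized: z = 4


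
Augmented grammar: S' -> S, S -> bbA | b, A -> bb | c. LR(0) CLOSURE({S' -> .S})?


Start: S' -> .S
For each item with dot before a nonterminal B, add B -> .γ for every B-production
Closure: [S' -> .S, S -> .bbA, S -> .b]


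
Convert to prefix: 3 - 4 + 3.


left-to-right (same/higher precedence on left): tree is (+ (- 3 4) 3)
Prefix: + - 3 4 3


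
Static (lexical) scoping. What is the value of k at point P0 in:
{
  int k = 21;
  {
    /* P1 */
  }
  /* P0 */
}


k declared in the same block as P0
k = 21


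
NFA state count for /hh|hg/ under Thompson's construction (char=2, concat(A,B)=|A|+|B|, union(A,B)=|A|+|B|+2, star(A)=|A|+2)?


Syntax tree has 4 char leaf(s), 1 union(s), 0 star(s)
chars contribute 4×2 = 8; each union adds +2; each star adds +2
Total: 8 + 2 + 0 = 10 states


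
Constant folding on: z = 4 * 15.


4 * 15 = 60 at compile time
Optimized: z = 60


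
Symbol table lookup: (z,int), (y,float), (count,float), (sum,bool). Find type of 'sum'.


Lookup 'sum' → type bool


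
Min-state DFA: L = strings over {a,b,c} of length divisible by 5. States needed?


Track length mod 5: states 0..4, accept at 0
Minimal DFA: 5 states


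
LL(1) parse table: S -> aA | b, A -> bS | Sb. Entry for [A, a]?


For [A, a]: 'a' ∈ FIRST(Sb)
Entry: A -> Sb


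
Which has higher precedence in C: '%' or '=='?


'%' is multiplicative (level 10); '==' is equality (level 6)
Higher level binds tighter
'%' has higher precedence than '=='


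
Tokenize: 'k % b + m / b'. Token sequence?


Scan left to right, longest-match per lexeme
Tokens: ID(k), OP(%), ID(b), OP(+), ID(m), OP(/), ID(b)


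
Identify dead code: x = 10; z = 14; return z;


x is assigned but never read
Dead: 'x = 10'


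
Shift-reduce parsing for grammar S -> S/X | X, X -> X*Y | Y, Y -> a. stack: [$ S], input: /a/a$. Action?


shift '/' to continue S -> S/X
Action: shift


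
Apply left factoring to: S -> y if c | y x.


Common prefix: 'y'
Factored: S -> y S', S' -> if c | x


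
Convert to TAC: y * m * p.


Break into single-operator statements:
t1 = y * m
t2 = t1 * p


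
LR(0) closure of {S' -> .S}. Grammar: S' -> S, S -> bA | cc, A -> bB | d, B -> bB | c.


Start: S' -> .S
For each item with dot before a nonterminal B, add B -> .γ for every B-production
Closure: [S' -> .S, S -> .bA, S -> .cc]


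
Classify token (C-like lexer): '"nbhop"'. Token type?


Pattern: double-quoted sequence
Type: STRING_LITERAL


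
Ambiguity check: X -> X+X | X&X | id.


'id+id&id' has two parse trees (no precedence encoded between + and &)
Ambiguous


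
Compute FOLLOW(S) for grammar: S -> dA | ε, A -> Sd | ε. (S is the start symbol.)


$ ∈ FOLLOW(S). For each A -> αBβ: add FIRST(β)\{ε} to FOLLOW(B); if β nullable, add FOLLOW(A).
FOLLOW(S) = {$, d}


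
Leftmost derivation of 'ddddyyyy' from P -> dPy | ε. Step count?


Derivation: P => dPy => ddPyy => dddPyyy => ddddPyyyy => ddddyyyy
Steps: 5


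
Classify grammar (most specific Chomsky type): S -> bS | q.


Right-linear: every RHS is a terminal or a terminal followed by one nonterminal
Classification: Type 3 (Regular)


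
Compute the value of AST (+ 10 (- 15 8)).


Evaluate inner: (- 15 8) = 7
Evaluate root: (+ 10 7) = 17
Result: 17


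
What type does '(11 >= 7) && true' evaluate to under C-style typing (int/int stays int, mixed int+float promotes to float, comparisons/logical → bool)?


Operand types: bool && bool
Rule: logical operators take bool operands and yield bool
Result type: bool


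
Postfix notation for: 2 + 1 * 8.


* has higher precedence, evaluate 1*8 first
Postfix: 2 1 8 * +


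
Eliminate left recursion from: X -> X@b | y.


Left-recursive alternatives: X@b; non-recursive: y
Introduce X': X -> yX', X' -> @bX' | ε


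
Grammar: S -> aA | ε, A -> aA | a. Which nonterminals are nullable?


A nonterminal is nullable iff some alternative derives ε (directly, or every symbol in it is nullable)
Nullable: {S}


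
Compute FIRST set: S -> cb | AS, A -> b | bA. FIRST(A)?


Per alternative of A: FIRST(b) = {b}; FIRST(bA) = {b}
FIRST(A) = {b}


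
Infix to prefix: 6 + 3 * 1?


'*' binds tighter: tree is (+ 6 (* 3 1))
Prefix: + 6 * 3 1


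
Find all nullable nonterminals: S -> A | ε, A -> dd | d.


A nonterminal is nullable iff some alternative derives ε (directly, or every symbol in it is nullable)
Nullable: {S}


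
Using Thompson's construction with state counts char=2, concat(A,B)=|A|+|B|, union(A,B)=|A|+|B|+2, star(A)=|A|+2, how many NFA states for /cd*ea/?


Syntax tree has 4 char leaf(s), 0 union(s), 1 star(s)
chars contribute 4×2 = 8; each union adds +2; each star adds +2
Total: 8 + 0 + 2 = 10 states


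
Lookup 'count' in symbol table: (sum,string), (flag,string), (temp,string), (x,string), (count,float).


Lookup 'count' → type float


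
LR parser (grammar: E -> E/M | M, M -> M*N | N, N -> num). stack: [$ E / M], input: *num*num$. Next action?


'*' can extend M; shift to build M -> M*N
Action: shift


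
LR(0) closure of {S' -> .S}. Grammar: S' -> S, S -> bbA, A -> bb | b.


Start: S' -> .S
For each item with dot before a nonterminal B, add B -> .γ for every B-production
Closure: [S' -> .S, S -> .bbA]


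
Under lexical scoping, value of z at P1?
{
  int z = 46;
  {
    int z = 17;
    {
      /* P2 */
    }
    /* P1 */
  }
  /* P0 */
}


z declared in the same block as P1
z = 17


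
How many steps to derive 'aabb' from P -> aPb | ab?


Derivation: P => aPb => aabb
Steps: 2


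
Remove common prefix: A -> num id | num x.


Common prefix: 'num'
Factored: A -> num A', A' -> id | x


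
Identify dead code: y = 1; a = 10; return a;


y is assigned but never read
Dead: 'y = 1'


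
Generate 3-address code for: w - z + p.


Break into single-operator statements:
t1 = w - z
t2 = t1 + p


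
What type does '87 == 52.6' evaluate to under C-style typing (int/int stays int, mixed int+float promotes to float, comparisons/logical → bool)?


Operand types: int == float
Rule: comparison yields bool
Result type: bool


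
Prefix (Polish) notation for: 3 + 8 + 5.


left-to-right (same/higher precedence on left): tree is (+ (+ 3 8) 5)
Prefix: + + 3 8 5


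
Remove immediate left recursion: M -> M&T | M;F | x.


Left-recursive alternatives: M&T, M;F; non-recursive: x
Introduce M': M -> xM', M' -> &TM' | ;FM' | ε


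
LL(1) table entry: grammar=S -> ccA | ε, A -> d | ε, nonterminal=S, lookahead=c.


For [S, c]: 'c' ∈ FIRST(ccA)
Entry: S -> ccA


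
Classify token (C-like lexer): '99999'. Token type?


Pattern: digits only
Type: INTEGER_LITERAL


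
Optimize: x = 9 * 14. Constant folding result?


9 * 14 = 126 at compile time
Optimized: x = 126


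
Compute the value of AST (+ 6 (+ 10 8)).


Evaluate inner: (+ 10 8) = 18
Evaluate root: (+ 6 18) = 24
Result: 24


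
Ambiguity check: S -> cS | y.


right-linear, alternatives start with distinct terminals 'c' vs 'y': unique leftmost derivation
Unambiguous


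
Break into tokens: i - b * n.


Scan left to right, longest-match per lexeme
Tokens: ID(i), OP(-), ID(b), OP(*), ID(n)


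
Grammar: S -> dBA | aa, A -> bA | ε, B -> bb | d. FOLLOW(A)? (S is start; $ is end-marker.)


$ ∈ FOLLOW(S). For each A -> αBβ: add FIRST(β)\{ε} to FOLLOW(B); if β nullable, add FOLLOW(A).
FOLLOW(A) = {$}


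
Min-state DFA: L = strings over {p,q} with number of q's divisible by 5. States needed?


Track (count of q) mod 5: states 0..4, accept at 0
Minimal DFA: 5 states


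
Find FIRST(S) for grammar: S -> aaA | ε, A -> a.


Per alternative of S: FIRST(aaA) = {a}; FIRST(ε) = {ε}
FIRST(S) = {a, ε}


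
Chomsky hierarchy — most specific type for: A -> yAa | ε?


Single nonterminal LHS, but y^n a^n is not regular
Classification: Type 2 (Context-Free)


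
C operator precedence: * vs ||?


'*' is multiplicative (level 10); '||' is logical OR (level 1)
Higher level binds tighter
'*' has higher precedence than '||'


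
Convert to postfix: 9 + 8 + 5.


Left to right (same or higher precedence on left)
Postfix: 9 8 + 5 +


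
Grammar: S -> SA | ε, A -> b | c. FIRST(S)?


Per alternative of S: FIRST(SA) = {b, c}; FIRST(ε) = {ε}
FIRST(S) = {b, c, ε}


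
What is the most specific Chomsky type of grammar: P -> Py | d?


Left-linear: every RHS is a terminal or one nonterminal followed by a terminal
Classification: Type 3 (Regular)


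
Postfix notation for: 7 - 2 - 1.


Left to right (same or higher precedence on left)
Postfix: 7 2 - 1 -


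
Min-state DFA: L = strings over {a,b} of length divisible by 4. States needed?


Track length mod 4: states 0..3, accept at 0
Minimal DFA: 4 states


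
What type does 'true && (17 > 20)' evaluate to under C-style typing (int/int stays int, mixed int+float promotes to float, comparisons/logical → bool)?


Operand types: bool && bool
Rule: logical operators take bool operands and yield bool
Result type: bool


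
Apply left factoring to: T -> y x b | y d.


Common prefix: 'y'
Factored: T -> y T', T' -> x b | d


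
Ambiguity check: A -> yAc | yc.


balanced y^n…c^n: each string has a unique parse
Unambiguous


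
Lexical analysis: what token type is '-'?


Pattern: operator symbol
Type: OPERATOR


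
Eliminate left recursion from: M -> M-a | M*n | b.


Left-recursive alternatives: M-a, M*n; non-recursive: b
Introduce M': M -> bM', M' -> -aM' | *nM' | ε


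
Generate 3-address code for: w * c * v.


Break into single-operator statements:
t1 = w * c
t2 = t1 * v


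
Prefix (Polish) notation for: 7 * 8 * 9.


left-to-right (same/higher precedence on left): tree is (* (* 7 8) 9)
Prefix: * * 7 8 9


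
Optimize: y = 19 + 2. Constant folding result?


19 + 2 = 21 at compile time
Optimized: y = 21


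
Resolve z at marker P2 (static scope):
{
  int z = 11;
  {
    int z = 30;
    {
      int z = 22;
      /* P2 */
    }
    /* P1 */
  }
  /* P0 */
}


z declared in the same block as P2
z = 22


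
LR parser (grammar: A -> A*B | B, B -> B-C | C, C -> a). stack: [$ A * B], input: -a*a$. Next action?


'-' can extend B; shift to build B -> B-C
Action: shift


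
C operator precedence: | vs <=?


'<=' is relational (level 7); '|' is bitwise OR (level 3)
Higher level binds tighter
'<=' has higher precedence than '|'


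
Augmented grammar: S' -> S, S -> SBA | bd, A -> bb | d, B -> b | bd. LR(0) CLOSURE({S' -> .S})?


Start: S' -> .S
For each item with dot before a nonterminal B, add B -> .γ for every B-production
Closure: [S' -> .S, S -> .SBA, S -> .bd]


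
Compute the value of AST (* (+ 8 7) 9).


Evaluate inner: (+ 8 7) = 15
Evaluate root: (* 15 9) = 135
Result: 135


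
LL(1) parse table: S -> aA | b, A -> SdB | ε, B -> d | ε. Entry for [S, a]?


For [S, a]: 'a' ∈ FIRST(aA)
Entry: S -> aA


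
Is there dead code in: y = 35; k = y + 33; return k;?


y is read by k's definition; k is returned
No dead code


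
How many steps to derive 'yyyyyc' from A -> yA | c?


Derivation: A => yA => yyA => yyyA => yyyyA => yyyyyA => yyyyyc
Steps: 6


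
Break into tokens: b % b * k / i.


Scan left to right, longest-match per lexeme
Tokens: ID(b), OP(%), ID(b), OP(*), ID(k), OP(/), ID(i)


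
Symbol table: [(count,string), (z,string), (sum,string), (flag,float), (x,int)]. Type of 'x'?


Lookup 'x' → type int


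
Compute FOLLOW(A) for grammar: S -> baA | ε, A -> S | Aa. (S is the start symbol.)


$ ∈ FOLLOW(S). For each A -> αBβ: add FIRST(β)\{ε} to FOLLOW(B); if β nullable, add FOLLOW(A).
FOLLOW(A) = {$, a}


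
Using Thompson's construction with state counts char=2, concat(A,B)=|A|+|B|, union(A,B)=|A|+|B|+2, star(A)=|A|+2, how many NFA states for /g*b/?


Syntax tree has 2 char leaf(s), 0 union(s), 1 star(s)
chars contribute 2×2 = 4; each union adds +2; each star adds +2
Total: 4 + 0 + 2 = 6 states


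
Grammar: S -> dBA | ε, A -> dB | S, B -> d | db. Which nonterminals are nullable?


A nonterminal is nullable iff some alternative derives ε (directly, or every symbol in it is nullable)
Nullable: {A, S}


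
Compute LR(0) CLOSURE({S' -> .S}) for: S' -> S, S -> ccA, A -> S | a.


Start: S' -> .S
For each item with dot before a nonterminal B, add B -> .γ for every B-production
Closure: [S' -> .S, S -> .ccA]


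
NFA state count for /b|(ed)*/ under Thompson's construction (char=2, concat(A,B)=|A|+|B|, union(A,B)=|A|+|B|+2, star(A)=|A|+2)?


Syntax tree has 3 char leaf(s), 1 union(s), 1 star(s)
chars contribute 3×2 = 6; each union adds +2; each star adds +2
Total: 6 + 2 + 2 = 10 states


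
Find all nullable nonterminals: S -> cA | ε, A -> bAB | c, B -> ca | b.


A nonterminal is nullable iff some alternative derives ε (directly, or every symbol in it is nullable)
Nullable: {S}


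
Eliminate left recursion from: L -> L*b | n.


Left-recursive alternatives: L*b; non-recursive: n
Introduce L': L -> nL', L' -> *bL' | ε


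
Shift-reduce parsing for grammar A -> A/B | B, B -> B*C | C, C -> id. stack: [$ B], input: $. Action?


lookahead ∉ {*} so B won't extend; reduce A -> B
Action: reduce (A -> B)


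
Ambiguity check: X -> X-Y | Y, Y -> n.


precedence layered via separate nonterminal Y: deterministic
Unambiguous


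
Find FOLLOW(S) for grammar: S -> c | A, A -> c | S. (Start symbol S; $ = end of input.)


$ ∈ FOLLOW(S). For each A -> αBβ: add FIRST(β)\{ε} to FOLLOW(B); if β nullable, add FOLLOW(A).
FOLLOW(S) = {$}


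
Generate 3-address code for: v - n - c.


Break into single-operator statements:
t1 = v - n
t2 = t1 - c


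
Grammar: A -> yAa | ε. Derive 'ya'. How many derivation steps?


Derivation: A => yAa => ya
Steps: 2


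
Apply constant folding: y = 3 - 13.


3 - 13 = -10 at compile time
Optimized: y = -10


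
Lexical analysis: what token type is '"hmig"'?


Pattern: double-quoted sequence
Type: STRING_LITERAL


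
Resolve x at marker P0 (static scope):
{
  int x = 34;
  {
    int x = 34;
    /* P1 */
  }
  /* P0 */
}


x declared in the same block as P0
x = 34


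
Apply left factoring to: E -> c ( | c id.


Common prefix: 'c'
Factored: E -> c E', E' -> ( | id


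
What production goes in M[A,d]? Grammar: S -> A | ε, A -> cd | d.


For [A, d]: 'd' ∈ FIRST(d)
Entry: A -> d


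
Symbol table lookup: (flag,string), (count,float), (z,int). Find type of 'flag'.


Lookup 'flag' → type string


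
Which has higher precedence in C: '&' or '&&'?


'&' is bitwise AND (level 5); '&&' is logical AND (level 2)
Higher level binds tighter
'&' has higher precedence than '&&'


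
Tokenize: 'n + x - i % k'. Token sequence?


Scan left to right, longest-match per lexeme
Tokens: ID(n), OP(+), ID(x), OP(-), ID(i), OP(%), ID(k)


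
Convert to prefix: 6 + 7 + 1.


left-to-right (same/higher precedence on left): tree is (+ (+ 6 7) 1)
Prefix: + + 6 7 1


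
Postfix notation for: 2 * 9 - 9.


Left to right (same or higher precedence on left)
Postfix: 2 9 * 9 -


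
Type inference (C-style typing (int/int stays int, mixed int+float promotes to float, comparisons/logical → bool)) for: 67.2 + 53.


Operand types: float + int
Rule: mixed int/float promotes to float; int/int stays int
Result type: float


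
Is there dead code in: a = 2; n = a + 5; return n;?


a is read by n's definition; n is returned
No dead code


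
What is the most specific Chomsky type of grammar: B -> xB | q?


Right-linear: every RHS is a terminal or a terminal followed by one nonterminal
Classification: Type 3 (Regular)


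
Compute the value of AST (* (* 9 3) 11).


Evaluate inner: (* 9 3) = 27
Evaluate root: (* 27 11) = 297
Result: 297


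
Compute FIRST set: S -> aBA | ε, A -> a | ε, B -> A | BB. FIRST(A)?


Per alternative of A: FIRST(a) = {a}; FIRST(ε) = {ε}
FIRST(A) = {a, ε}


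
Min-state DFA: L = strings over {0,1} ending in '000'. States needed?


Track the longest suffix of input matching a prefix of '000': 4 classes (prefixes of length 0..3)
Minimal DFA: 4 states


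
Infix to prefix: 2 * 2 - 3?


left-to-right (same/higher precedence on left): tree is (- (* 2 2) 3)
Prefix: - * 2 2 3


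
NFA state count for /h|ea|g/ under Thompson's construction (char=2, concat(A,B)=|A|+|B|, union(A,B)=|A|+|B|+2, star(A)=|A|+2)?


Syntax tree has 4 char leaf(s), 2 union(s), 0 star(s)
chars contribute 4×2 = 8; each union adds +2; each star adds +2
Total: 8 + 4 + 0 = 12 states


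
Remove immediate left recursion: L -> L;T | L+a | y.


Left-recursive alternatives: L;T, L+a; non-recursive: y
Introduce L': L -> yL', L' -> ;TL' | +aL' | ε


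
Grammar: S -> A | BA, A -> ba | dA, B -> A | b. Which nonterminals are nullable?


A nonterminal is nullable iff some alternative derives ε (directly, or every symbol in it is nullable)
Nullable: {}


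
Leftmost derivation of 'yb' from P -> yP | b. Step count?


Derivation: P => yP => yb
Steps: 2


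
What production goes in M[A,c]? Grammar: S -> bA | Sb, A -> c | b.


For [A, c]: 'c' ∈ FIRST(c)
Entry: A -> c


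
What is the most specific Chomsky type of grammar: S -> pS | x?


Right-linear: every RHS is a terminal or a terminal followed by one nonterminal
Classification: Type 3 (Regular)


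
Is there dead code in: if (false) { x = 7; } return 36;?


condition is constant false, so the whole block is unreachable
Dead: 'if (false) { x = 7; }'


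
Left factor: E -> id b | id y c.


Common prefix: 'id'
Factored: E -> id E', E' -> b | y c


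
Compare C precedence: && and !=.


'!=' is equality (level 6); '&&' is logical AND (level 2)
Higher level binds tighter
'!=' has higher precedence than '&&'


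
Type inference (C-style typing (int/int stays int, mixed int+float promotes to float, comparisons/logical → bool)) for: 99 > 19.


Operand types: int > int
Rule: comparison yields bool
Result type: bool


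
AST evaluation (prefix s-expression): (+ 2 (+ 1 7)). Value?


Evaluate inner: (+ 1 7) = 8
Evaluate root: (+ 2 8) = 10
Result: 10


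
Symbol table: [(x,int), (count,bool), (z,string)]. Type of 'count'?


Lookup 'count' → type bool


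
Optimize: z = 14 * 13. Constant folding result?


14 * 13 = 182 at compile time
Optimized: z = 182


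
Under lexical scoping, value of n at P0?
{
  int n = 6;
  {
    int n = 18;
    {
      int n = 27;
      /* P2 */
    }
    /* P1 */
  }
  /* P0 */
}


n declared in the same block as P0
n = 6


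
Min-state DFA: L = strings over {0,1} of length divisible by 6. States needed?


Track length mod 6: states 0..5, accept at 0
Minimal DFA: 6 states


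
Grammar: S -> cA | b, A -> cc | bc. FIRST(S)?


Per alternative of S: FIRST(cA) = {c}; FIRST(b) = {b}
FIRST(S) = {b, c}


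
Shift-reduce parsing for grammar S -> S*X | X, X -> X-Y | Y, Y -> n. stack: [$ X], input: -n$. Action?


shift '-' to continue X -> X-Y
Action: shift


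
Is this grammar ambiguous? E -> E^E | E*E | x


'x^x*x' has two parse trees (no precedence encoded between ^ and *)
Ambiguous


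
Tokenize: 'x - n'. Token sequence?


Scan left to right, longest-match per lexeme
Tokens: ID(x), OP(-), ID(n)


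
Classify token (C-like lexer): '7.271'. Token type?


Pattern: digits with a decimal point
Type: FLOAT_LITERAL


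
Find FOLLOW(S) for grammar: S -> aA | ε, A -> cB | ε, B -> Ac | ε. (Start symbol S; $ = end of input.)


$ ∈ FOLLOW(S). For each A -> αBβ: add FIRST(β)\{ε} to FOLLOW(B); if β nullable, add FOLLOW(A).
FOLLOW(S) = {$}


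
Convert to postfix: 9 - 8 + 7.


Left to right (same or higher precedence on left)
Postfix: 9 8 - 7 +


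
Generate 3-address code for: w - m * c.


Break into single-operator statements:
t1 = m * c
t2 = w - t1


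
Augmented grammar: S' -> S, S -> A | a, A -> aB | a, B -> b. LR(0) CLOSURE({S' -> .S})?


Start: S' -> .S
For each item with dot before a nonterminal B, add B -> .γ for every B-production
Closure: [S' -> .S, S -> .A, S -> .a, A -> .aB, A -> .a]


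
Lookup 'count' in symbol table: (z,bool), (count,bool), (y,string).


Lookup 'count' → type bool


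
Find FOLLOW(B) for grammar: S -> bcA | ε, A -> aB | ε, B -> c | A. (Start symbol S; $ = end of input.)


$ ∈ FOLLOW(S). For each A -> αBβ: add FIRST(β)\{ε} to FOLLOW(B); if β nullable, add FOLLOW(A).
FOLLOW(B) = {$}
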